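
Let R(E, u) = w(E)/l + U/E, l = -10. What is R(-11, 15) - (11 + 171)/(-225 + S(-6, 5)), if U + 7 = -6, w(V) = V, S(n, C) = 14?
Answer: 72981/23210 ≈ 3.1444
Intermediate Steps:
U = -13 (U = -7 - 6 = -13)
R(E, u) = -13/E - E/10 (R(E, u) = E/(-10) - 13/E = E*(-⅒) - 13/E = -E/10 - 13/E = -13/E - E/10)
R(-11, 15) - (11 + 171)/(-225 + S(-6, 5)) = (-13/(-11) - ⅒*(-11)) - (11 + 171)/(-225 + 14) = (-13*(-1/11) + 11/10) - 182/(-211) = (13/11 + 11/10) - 182*(-1)/211 = 251/110 - 1*(-182/211) = 251/110 + 182/211 = 72981/23210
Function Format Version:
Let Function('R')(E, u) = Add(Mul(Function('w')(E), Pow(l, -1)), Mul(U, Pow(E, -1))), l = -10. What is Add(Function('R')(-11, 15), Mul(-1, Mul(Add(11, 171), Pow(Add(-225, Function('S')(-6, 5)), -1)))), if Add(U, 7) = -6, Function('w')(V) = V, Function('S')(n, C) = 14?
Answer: Rational(72981, 23210) ≈ 3.1444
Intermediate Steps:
U = -13 (U = Add(-7, -6) = -13)
Function('R')(E, u) = Add(Mul(-13, Pow(E, -1)), Mul(Rational(-1, 10), E)) (Function('R')(E, u) = Add(Mul(E, Pow(-10, -1)), Mul(-13, Pow(E, -1))) = Add(Mul(E, Rational(-1, 10)), Mul(-13, Pow(E, -1))) = Add(Mul(Rational(-1, 10), E), Mul(-13, Pow(E, -1))) = Add(Mul(-13, Pow(E, -1)), Mul(Rational(-1, 10), E)))
Add(Function('R')(-11, 15), Mul(-1, Mul(Add(11, 171), Pow(Add(-225, Function('S')(-6, 5)), -1)))) = Add(Add(Mul(-13, Pow(-11, -1)), Mul(Rational(-1, 10), -11)), Mul(-1, Mul(Add(11, 171), Pow(Add(-225, 14), -1)))) = Add(Add(Mul(-13, Rational(-1, 11)), Rational(11, 10)), Mul(-1, Mul(182, Pow(-211, -1)))) = Add(Add(Rational(13, 11), Rational(11, 10)), Mul(-1, Mul(182, Rational(-1, 211)))) = Add(Rational(251, 110), Mul(-1, Rational(-182, 211))) = Add(Rational(251, 110), Rational(182, 211)) = Rational(72981, 23210)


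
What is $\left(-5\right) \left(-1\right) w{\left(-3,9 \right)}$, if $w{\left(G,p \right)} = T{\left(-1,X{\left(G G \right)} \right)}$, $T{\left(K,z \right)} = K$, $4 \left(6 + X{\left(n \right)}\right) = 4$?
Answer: $-5$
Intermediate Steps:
$X{\left(n \right)} = -5$ ($X{\left(n \right)} = -6 + \frac{1}{4} \cdot 4 = -6 + 1 = -5$)
$w{\left(G,p \right)} = -1$
$\left(-5\right) \left(-1\right) w{\left(-3,9 \right)} = \left(-5\right) \left(-1\right) \left(-1\right) = 5 \left(-1\right) = -5$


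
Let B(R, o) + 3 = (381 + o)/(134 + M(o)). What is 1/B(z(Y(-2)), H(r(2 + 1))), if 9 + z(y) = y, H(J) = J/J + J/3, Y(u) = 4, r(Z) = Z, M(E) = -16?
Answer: 118/29 ≈ 4.0690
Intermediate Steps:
H(J) = 1 + J/3 (H(J) = 1 + J*(1/3) = 1 + J/3)
z(y) = -9 + y
B(R, o) = 27/118 + o/118 (B(R, o) = -3 + (381 + o)/(134 - 16) = -3 + (381 + o)/118 = -3 + (381 + o)*(1/118) = -3 + (381/118 + o/118) = 27/118 + o/118)
1/B(z(Y(-2)), H(r(2 + 1))) = 1/(27/118 + (1 + (2 + 1)/3)/118) = 1/(27/118 + (1 + (1/3)*3)/118) = 1/(27/118 + (1 + 1)/118) = 1/(27/118 + (1/118)*2) = 1/(27/118 + 1/59) = 1/(29/118) = 118/29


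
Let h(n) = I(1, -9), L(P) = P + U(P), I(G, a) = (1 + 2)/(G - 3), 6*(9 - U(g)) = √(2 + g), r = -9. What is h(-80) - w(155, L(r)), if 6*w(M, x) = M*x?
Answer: -3/2 + 155*I*√7/36 ≈ -1.5 + 11.391*I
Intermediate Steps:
U(g) = 9 - √(2 + g)/6
I(G, a) = 3/(-3 + G)
L(P) = 9 + P - √(2 + P)/6 (L(P) = P + (9 - √(2 + P)/6) = 9 + P - √(2 + P)/6)
h(n) = -3/2 (h(n) = 3/(-3 + 1) = 3/(-2) = 3*(-½) = -3/2)
w(M, x) = M*x/6 (w(M, x) = (M*x)/6 = M*x/6)
h(-80) - w(155, L(r)) = -3/2 - 155*(9 - 9 - √(2 - 9)/6)/6 = -3/2 - 155*(9 - 9 - I*√7/6)/6 = -3/2 - 155*(-I*√7/6)/6 = -3/2 - (-155)*I*√7/36 = -3/2 + 155*I*√7/36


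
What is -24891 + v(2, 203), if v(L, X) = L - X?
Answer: -25092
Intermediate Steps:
-24891 + v(2, 203) = -24891 + (2 - 1*203) = -24891 + (2 - 203) = -24891 - 201 = -25092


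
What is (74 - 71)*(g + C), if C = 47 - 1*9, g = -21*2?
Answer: -12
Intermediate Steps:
g = -42
C = 38 (C = 47 - 9 = 38)
(74 - 71)*(g + C) = (74 - 71)*(-42 + 38) = 3*(-4) = -12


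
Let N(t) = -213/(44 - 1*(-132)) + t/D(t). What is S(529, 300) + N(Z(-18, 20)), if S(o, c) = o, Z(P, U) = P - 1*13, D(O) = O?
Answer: 93067/176 ≈ 528.79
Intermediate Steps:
Z(P, U) = -13 + P (Z(P, U) = P - 13 = -13 + P)
N(t) = -37/176 (N(t) = -213/(44 - 1*(-132)) + t/t = -213/(44 + 132) + 1 = -213/176 + 1 = -37/176)
S(529, 300) + N(Z(-18, 20)) = 529 - 37/176 = 93067/176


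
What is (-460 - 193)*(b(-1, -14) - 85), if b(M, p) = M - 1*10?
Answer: 62688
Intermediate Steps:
b(M, p) = -10 + M (b(M, p) = M - 10 = -10 + M)
(-460 - 193)*(b(-1, -14) - 85) = (-460 - 193)*((-10 - 1) - 85) = -653*(-11 - 85) = -653*(-96) = 62688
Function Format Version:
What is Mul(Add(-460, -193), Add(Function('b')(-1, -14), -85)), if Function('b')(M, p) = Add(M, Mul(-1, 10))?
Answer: 62688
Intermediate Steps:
Function('b')(M, p) = Add(-10, M) (Function('b')(M, p) = Add(M, -10) = Add(-10, M))
Mul(Add(-460, -193), Add(Function('b')(-1, -14), -85)) = Mul(Add(-460, -193), Add(Add(-10, -1), -85)) = Mul(-653, Add(-11, -85)) = Mul(-653, -96) = 62688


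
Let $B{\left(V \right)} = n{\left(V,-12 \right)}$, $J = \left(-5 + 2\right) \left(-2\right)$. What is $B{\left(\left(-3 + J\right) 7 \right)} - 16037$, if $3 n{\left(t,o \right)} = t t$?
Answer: $-15890$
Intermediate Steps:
$n{\left(t,o \right)} = \frac{t^{2}}{3}$ ($n{\left(t,o \right)} = \frac{t t}{3} = \frac{t^{2}}{3}$)
$J = 6$ ($J = \left(-3\right) \left(-2\right) = 6$)
$B{\left(V \right)} = \frac{V^{2}}{3}$
$B{\left(\left(-3 + J\right) 7 \right)} - 16037 = \frac{\left(\left(-3 + 6\right) 7\right)^{2}}{3} - 16037 = \frac{\left(3 \cdot 7\right)^{2}}{3} - 16037 = \frac{21^{2}}{3} - 16037 = \frac{1}{3} \cdot 441 - 16037 = 147 - 16037 = -15890$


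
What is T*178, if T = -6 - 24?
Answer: -5340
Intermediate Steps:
T = -30
T*178 = -30*178 = -5340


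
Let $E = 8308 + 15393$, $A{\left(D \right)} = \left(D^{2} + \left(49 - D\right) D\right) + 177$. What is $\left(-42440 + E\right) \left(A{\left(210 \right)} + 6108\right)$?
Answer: $-310598925$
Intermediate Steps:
$A{\left(D \right)} = 177 + D^{2} + D \left(49 - D\right)$ ($A{\left(D \right)} = \left(D^{2} + D \left(49 - D\right)\right) + 177 = 177 + D^{2} + D \left(49 - D\right)$)
$E = 23701$
$\left(-42440 + E\right) \left(A{\left(210 \right)} + 6108\right) = \left(-42440 + 23701\right) \left(\left(177 + 49 \cdot 210\right) + 6108\right) = - 18739 \left(\left(177 + 10290\right) + 6108\right) = - 18739 \left(10467 + 6108\right) = \left(-18739\right) 16575 = -310598925$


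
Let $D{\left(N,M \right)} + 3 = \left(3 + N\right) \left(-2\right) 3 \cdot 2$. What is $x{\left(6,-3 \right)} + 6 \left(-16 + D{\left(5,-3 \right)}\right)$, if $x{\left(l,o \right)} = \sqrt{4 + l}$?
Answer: $-690 + \sqrt{10} \approx -686.84$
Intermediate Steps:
$D{\left(N,M \right)} = -39 - 12 N$ ($D{\left(N,M \right)} = -3 + \left(3 + N\right) \left(-2\right) 3 \cdot 2 = -3 + \left(3 + N\right) \left(\left(-6\right) 2\right) = -3 + \left(3 + N\right) \left(-12\right) = -3 - \left(36 + 12 N\right) = -39 - 12 N$)
$x{\left(6,-3 \right)} + 6 \left(-16 + D{\left(5,-3 \right)}\right) = \sqrt{4 + 6} + 6 \left(-16 - 99\right) = \sqrt{10} + 6 \left(-16 - 99\right) = \sqrt{10} + 6 \left(-115\right) = \sqrt{10} - 690 = -690 + \sqrt{10}$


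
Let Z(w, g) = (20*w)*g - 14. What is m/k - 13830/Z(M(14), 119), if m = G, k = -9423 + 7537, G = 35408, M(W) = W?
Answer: -100448519/5234593 ≈ -19.189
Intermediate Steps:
Z(w, g) = -14 + 20*g*w (Z(w, g) = 20*g*w - 14 = -14 + 20*g*w)
k = -1886
m = 35408
m/k - 13830/Z(M(14), 119) = 35408/(-1886) - 13830/(-14 + 20*119*14) = 35408*(-1/1886) - 13830/(-14 + 33320) = -17704/943 - 13830/33306 = -17704/943 - 13830*1/33306 = -17704/943 - 2305/5551 = -100448519/5234593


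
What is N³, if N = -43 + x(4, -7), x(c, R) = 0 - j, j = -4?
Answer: -59319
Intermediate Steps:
x(c, R) = 4 (x(c, R) = 0 - 1*(-4) = 0 + 4 = 4)
N = -39 (N = -43 + 4 = -39)
N³ = (-39)³ = -59319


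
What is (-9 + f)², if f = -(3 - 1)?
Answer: 121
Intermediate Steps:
f = -2 (f = -1*2 = -2)
(-9 + f)² = (-9 - 2)² = (-11)² = 121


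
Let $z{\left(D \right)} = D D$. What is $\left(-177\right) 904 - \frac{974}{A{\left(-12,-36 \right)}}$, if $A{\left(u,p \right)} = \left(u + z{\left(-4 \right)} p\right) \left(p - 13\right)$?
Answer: $- \frac{2305075735}{14406} \approx -1.6001 \cdot 10^{5}$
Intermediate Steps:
$z{\left(D \right)} = D^{2}$
$A{\left(u,p \right)} = \left(-13 + p\right) \left(u + 16 p\right)$ ($A{\left(u,p \right)} = \left(u + \left(-4\right)^{2} p\right) \left(p - 13\right) = \left(u + 16 p\right) \left(-13 + p\right) = \left(-13 + p\right) \left(u + 16 p\right)$)
$\left(-177\right) 904 - \frac{974}{A{\left(-12,-36 \right)}} = \left(-177\right) 904 - \frac{974}{\left(-208\right) \left(-36\right) - -156 + 16 \left(-36\right)^{2} - -432} = -160008 - \frac{974}{7488 + 156 + 16 \cdot 1296 + 432} = -160008 - \frac{974}{7488 + 156 + 20736 + 432} = -160008 - \frac{974}{28812} = -160008 - \frac{487}{14406} = - \frac{2305075735}{14406}$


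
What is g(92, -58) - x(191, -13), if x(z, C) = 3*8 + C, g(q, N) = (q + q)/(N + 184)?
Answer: -601/63 ≈ -9.5397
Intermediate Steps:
g(q, N) = 2*q/(184 + N) (g(q, N) = (2*q)/(184 + N) = 2*q/(184 + N))
x(z, C) = 24 + C
g(92, -58) - x(191, -13) = 2*92/(184 - 58) - (24 - 13) = 2*92/126 - 1*11 = 2*92*(1/126) - 11 = 92/63 - 11 = -601/63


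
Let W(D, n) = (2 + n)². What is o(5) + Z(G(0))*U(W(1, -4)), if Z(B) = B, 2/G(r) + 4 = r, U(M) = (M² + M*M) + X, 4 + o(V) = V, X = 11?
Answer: -41/2 ≈ -20.500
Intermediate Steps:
o(V) = -4 + V
U(M) = 11 + 2*M² (U(M) = (M² + M*M) + 11 = (M² + M²) + 11 = 2*M² + 11 = 11 + 2*M²)
G(r) = 2/(-4 + r)
o(5) + Z(G(0))*U(W(1, -4)) = (-4 + 5) + (2/(-4 + 0))*(11 + 2*((2 - 4)²)²) = 1 + (2/(-4))*(11 + 2*((-2)²)²) = 1 + (2*(-¼))*(11 + 2*4²) = 1 - (11 + 2*16)/2 = 1 - (11 + 32)/2 = 1 - ½*43 = 1 - 43/2 = -41/2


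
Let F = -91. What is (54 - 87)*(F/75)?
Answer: 1001/25 ≈ 40.040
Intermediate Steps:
(54 - 87)*(F/75) = (54 - 87)*(-91/75) = -(-3003)/75 = -33*(-91/75) = 1001/25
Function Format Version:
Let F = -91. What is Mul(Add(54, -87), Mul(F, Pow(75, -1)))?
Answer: Rational(1001, 25) ≈ 40.040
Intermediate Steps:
Mul(Add(54, -87), Mul(F, Pow(75, -1))) = Mul(Add(54, -87), Mul(-91, Pow(75, -1))) = Mul(-33, Mul(-91, Rational(1, 75))) = Mul(-33, Rational(-91, 75)) = Rational(1001, 25)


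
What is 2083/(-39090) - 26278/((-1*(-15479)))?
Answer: -1059449777/605074110 ≈ -1.7509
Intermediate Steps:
2083/(-39090) - 26278/((-1*(-15479))) = 2083*(-1/39090) - 26278/15479 = -2083/39090 - 26278*1/15479 = -2083/39090 - 26278/15479 = -1059449777/605074110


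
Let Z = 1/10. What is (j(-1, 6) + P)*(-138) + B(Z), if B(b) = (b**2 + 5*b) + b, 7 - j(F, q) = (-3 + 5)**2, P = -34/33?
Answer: -298329/1100 ≈ -271.21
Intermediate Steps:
P = -34/33 (P = -34*1/33 = -34/33 ≈ -1.0303)
Z = 1/10 ≈ 0.10000
j(F, q) = 3 (j(F, q) = 7 - (-3 + 5)**2 = 7 - 1*2**2 = 7 - 1*4 = 7 - 4 = 3)
B(b) = b**2 + 6*b
(j(-1, 6) + P)*(-138) + B(Z) = (3 - 34/33)*(-138) + (6 + 1/10)/10 = (65/33)*(-138) + (1/10)*(61/10) = -2990/11 + 61/100 = -298329/1100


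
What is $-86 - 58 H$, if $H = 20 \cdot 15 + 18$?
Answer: $-18530$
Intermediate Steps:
$H = 318$ ($H = 300 + 18 = 318$)
$-86 - 58 H = -86 - 18444 = -18530$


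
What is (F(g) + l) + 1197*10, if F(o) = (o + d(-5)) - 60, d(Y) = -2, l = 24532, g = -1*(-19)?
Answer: 36459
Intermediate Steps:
g = 19
F(o) = -62 + o (F(o) = (o - 2) - 60 = (-2 + o) - 60 = -62 + o)
(F(g) + l) + 1197*10 = ((-62 + 19) + 24532) + 1197*10 = (-43 + 24532) + 11970 = 24489 + 11970 = 36459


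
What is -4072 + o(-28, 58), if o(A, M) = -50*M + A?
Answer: -7000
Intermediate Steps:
o(A, M) = A - 50*M
-4072 + o(-28, 58) = -4072 + (-28 - 50*58) = -4072 + (-28 - 2900) = -4072 - 2928 = -7000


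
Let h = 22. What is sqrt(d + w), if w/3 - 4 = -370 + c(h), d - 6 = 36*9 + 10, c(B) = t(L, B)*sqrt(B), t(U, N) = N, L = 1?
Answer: sqrt(-758 + 66*sqrt(22)) ≈ 21.176*I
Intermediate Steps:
c(B) = B**(3/2) (c(B) = B*sqrt(B) = B**(3/2))
d = 340 (d = 6 + (36*9 + 10) = 6 + (324 + 10) = 6 + 334 = 340)
w = -1098 + 66*sqrt(22) (w = 12 + 3*(-370 + 22**(3/2)) = 12 + 3*(-370 + 22*sqrt(22)) = 12 + (-1110 + 66*sqrt(22)) = -1098 + 66*sqrt(22) ≈ -788.43)
sqrt(d + w) = sqrt(340 + (-1098 + 66*sqrt(22))) = sqrt(-758 + 66*sqrt(22))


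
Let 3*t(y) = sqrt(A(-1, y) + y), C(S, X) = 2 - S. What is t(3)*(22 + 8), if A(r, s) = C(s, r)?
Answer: 10*sqrt(2) ≈ 14.142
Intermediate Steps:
A(r, s) = 2 - s
t(y) = sqrt(2)/3 (t(y) = sqrt((2 - y) + y)/3 = sqrt(2)/3)
t(3)*(22 + 8) = (sqrt(2)/3)*(22 + 8) = (sqrt(2)/3)*30 = 10*sqrt(2)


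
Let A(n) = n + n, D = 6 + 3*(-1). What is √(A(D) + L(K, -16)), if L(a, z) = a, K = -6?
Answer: 0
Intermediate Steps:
D = 3 (D = 6 - 3 = 3)
A(n) = 2*n
√(A(D) + L(K, -16)) = √(2*3 - 6) = √(6 - 6) = √0 = 0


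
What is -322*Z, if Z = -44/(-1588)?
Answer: -3542/397 ≈ -8.9219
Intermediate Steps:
Z = 11/397 (Z = -44*(-1/1588) = 11/397 ≈ 0.027708)
-322*Z = -322*11/397 = -3542/397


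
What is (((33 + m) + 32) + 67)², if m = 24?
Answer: 24336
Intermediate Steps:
(((33 + m) + 32) + 67)² = (((33 + 24) + 32) + 67)² = ((57 + 32) + 67)² = (89 + 67)² = 156² = 24336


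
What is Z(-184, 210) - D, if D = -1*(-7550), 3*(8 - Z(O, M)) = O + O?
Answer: -22258/3 ≈ -7419.3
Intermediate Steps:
Z(O, M) = 8 - 2*O/3 (Z(O, M) = 8 - (O + O)/3 = 8 - 2*O/3)
D = 7550
Z(-184, 210) - D = (8 - ⅔*(-184)) - 1*7550 = (8 + 368/3) - 7550 = 392/3 - 7550 = -22258/3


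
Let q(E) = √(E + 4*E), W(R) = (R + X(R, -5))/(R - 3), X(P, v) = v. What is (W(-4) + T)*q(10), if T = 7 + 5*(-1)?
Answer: 115*√2/7 ≈ 23.234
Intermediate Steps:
W(R) = (-5 + R)/(-3 + R) (W(R) = (R - 5)/(R - 3) = (-5 + R)/(-3 + R))
T = 2 (T = 7 - 5 = 2)
q(E) = √5*√E (q(E) = √(5*E) = √5*√E)
(W(-4) + T)*q(10) = ((-5 - 4)/(-3 - 4) + 2)*(√5*√10) = (-9/(-7) + 2)*(5*√2) = (-⅐*(-9) + 2)*(5*√2) = (9/7 + 2)*(5*√2) = 23*(5*√2)/7 = 115*√2/7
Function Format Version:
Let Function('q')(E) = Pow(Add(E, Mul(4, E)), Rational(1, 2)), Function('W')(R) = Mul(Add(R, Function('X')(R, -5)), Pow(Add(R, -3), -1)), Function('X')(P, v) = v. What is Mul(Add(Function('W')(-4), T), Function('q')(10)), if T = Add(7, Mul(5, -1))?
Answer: Mul(Rational(115, 7), Pow(2, Rational(1, 2))) ≈ 23.234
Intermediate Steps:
Function('W')(R) = Mul(Pow(Add(-3, R), -1), Add(-5, R)) (Function('W')(R) = Mul(Add(R, -5), Pow(Add(R, -3), -1)) = Mul(Add(-5, R), Pow(Add(-3, R), -1)) = Mul(Pow(Add(-3, R), -1), Add(-5, R)))
T = 2 (T = Add(7, -5) = 2)
Function('q')(E) = Mul(Pow(5, Rational(1, 2)), Pow(E, Rational(1, 2))) (Function('q')(E) = Pow(Mul(5, E), Rational(1, 2)) = Mul(Pow(5, Rational(1, 2)), Pow(E, Rational(1, 2))))
Mul(Add(Function('W')(-4), T), Function('q')(10)) = Mul(Add(Mul(Pow(Add(-3, -4), -1), Add(-5, -4)), 2), Mul(Pow(5, Rational(1, 2)), Pow(10, Rational(1, 2)))) = Mul(Add(Mul(Pow(-7, -1), -9), 2), Mul(5, Pow(2, Rational(1, 2)))) = Mul(Add(Mul(Rational(-1, 7), -9), 2), Mul(5, Pow(2, Rational(1, 2)))) = Mul(Add(Rational(9, 7), 2), Mul(5, Pow(2, Rational(1, 2)))) = Mul(Rational(23, 7), Mul(5, Pow(2, Rational(1, 2)))) = Mul(Rational(115, 7), Pow(2, Rational(1, 2)))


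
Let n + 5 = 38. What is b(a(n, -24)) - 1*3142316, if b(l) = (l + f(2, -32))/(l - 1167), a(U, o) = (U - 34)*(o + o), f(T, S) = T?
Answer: -3516251654/1119 ≈ -3.1423e+6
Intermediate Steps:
n = 33 (n = -5 + 38 = 33)
a(U, o) = 2*o*(-34 + U) (a(U, o) = (-34 + U)*(2*o) = 2*o*(-34 + U))
b(l) = (2 + l)/(-1167 + l) (b(l) = (l + 2)/(l - 1167) = (2 + l)/(-1167 + l))
b(a(n, -24)) - 1*3142316 = (2 + 2*(-24)*(-34 + 33))/(-1167 + 2*(-24)*(-34 + 33)) - 1*3142316 = (2 + 2*(-24)*(-1))/(-1167 + 2*(-24)*(-1)) - 3142316 = (2 + 48)/(-1167 + 48) - 3142316 = 50/(-1119) - 3142316 = -1/1119*50 - 3142316 = -50/1119 - 3142316 = -3516251654/1119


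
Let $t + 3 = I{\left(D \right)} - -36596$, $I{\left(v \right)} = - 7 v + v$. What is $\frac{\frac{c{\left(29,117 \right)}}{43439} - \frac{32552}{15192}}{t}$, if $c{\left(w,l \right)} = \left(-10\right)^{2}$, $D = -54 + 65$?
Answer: $- \frac{176563391}{3013136374347} \approx -5.8598 \cdot 10^{-5}$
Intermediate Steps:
$D = 11$
$I{\left(v \right)} = - 6 v$
$c{\left(w,l \right)} = 100$
$t = 36527$ ($t = -3 - -36530 = -3 + \left(-66 + 36596\right) = -3 + 36530 = 36527$)
$\frac{\frac{c{\left(29,117 \right)}}{43439} - \frac{32552}{15192}}{t} = \frac{\frac{100}{43439} - \frac{32552}{15192}}{36527} = \left(100 \cdot \frac{1}{43439} - \frac{4069}{1899}\right) \frac{1}{36527} = \left(\frac{100}{43439} - \frac{4069}{1899}\right) \frac{1}{36527} = \left(- \frac{176563391}{82490661}\right) \frac{1}{36527} = - \frac{176563391}{3013136374347}$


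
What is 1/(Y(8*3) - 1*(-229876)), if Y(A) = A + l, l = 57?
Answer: 1/229957 ≈ 4.3486e-6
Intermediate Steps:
Y(A) = 57 + A (Y(A) = A + 57 = 57 + A)
1/(Y(8*3) - 1*(-229876)) = 1/((57 + 8*3) - 1*(-229876)) = 1/((57 + 24) + 229876) = 1/(81 + 229876) = 1/229957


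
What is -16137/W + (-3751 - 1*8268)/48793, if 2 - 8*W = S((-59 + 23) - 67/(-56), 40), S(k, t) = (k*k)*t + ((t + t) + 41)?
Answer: 248929223641/103222420981 ≈ 2.4116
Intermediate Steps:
S(k, t) = 41 + 2*t + t*k² (S(k, t) = k²*t + (2*t + 41) = t*k² + (41 + 2*t) = 41 + 2*t + t*k²)
W = -19039653/3136 (W = ¼ - (41 + 2*40 + 40*((-59 + 23) - 67/(-56))²)/8 = ¼ - (41 + 80 + 40*(-36 - 67*(-1/56))²)/8 = ¼ - (41 + 80 + 40*(-36 + 67/56)²)/8 = ¼ - (41 + 80 + 40*(-1949/56)²)/8 = ¼ - (41 + 80 + 40*(3798601/3136))/8 = ¼ - (41 + 80 + 18993005/392)/8 = ¼ - ⅛*19040437/392 = ¼ - 19040437/3136 = -19039653/3136 ≈ -6071.3)
-16137/W + (-3751 - 1*8268)/48793 = -16137/(-19039653/3136) + (-3751 - 1*8268)/48793 = -16137*(-3136/19039653) + (-3751 - 8268)*(1/48793) = 5622848/2115517 - 12019*1/48793 = 5622848/2115517 - 12019/48793 = 248929223641/103222420981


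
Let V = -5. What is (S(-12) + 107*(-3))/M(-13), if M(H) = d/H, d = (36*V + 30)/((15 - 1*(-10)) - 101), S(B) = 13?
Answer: 152152/75 ≈ 2028.7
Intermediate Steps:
d = 75/38 (d = (36*(-5) + 30)/((15 - 1*(-10)) - 101) = (-180 + 30)/((15 + 10) - 101) = -150/(25 - 101) = -150/(-76) = -150*(-1/76) = 75/38 ≈ 1.9737)
M(H) = 75/(38*H)
(S(-12) + 107*(-3))/M(-13) = (13 + 107*(-3))/(((75/38)/(-13))) = (13 - 321)/(((75/38)*(-1/13))) = -308/(-75/494) = -308*(-494/75) = 152152/75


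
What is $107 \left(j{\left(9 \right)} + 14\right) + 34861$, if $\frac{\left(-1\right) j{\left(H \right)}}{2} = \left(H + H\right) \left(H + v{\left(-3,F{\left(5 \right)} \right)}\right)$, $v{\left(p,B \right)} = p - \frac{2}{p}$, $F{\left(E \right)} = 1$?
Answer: $10679$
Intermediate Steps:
$j{\left(H \right)} = - 4 H \left(- \frac{7}{3} + H\right)$ ($j{\left(H \right)} = - 2 \left(H + H\right) \left(H - \left(3 + \frac{2}{-3}\right)\right) = - 2 \cdot 2 H \left(H - \frac{7}{3}\right) = - 2 \cdot 2 H \left(- \frac{7}{3} + H\right) = - 4 H \left(- \frac{7}{3} + H\right)$)
$107 \left(j{\left(9 \right)} + 14\right) + 34861 = 107 \left(\frac{4}{3} \cdot 9 \left(7 - 27\right) + 14\right) + 34861 = 107 \left(\frac{4}{3} \cdot 9 \left(-20\right) + 14\right) + 34861 = 107 \left(-240 + 14\right) + 34861 = 107 \left(-226\right) + 34861 = -24182 + 34861 = 10679$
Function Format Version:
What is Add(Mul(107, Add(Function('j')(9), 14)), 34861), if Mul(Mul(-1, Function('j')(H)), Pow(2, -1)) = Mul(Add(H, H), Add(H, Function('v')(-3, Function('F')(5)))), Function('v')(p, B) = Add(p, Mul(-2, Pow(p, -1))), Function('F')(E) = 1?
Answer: 10679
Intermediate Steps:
Function('j')(H) = Mul(-4, H, Add(Rational(-7, 3), H)) (Function('j')(H) = Mul(-2, Mul(Add(H, H), Add(H, Add(-3, Mul(-2, Pow(-3, -1)))))) = Mul(-2, Mul(Mul(2, H), Add(H, Add(-3, Mul(-2, Rational(-1, 3)))))) = Mul(-2, Mul(Mul(2, H), Add(H, Add(-3, Rational(2, 3))))) = Mul(-2, Mul(Mul(2, H), Add(H, Rational(-7, 3)))) = Mul(-2, Mul(Mul(2, H), Add(Rational(-7, 3), H))) = Mul(-2, Mul(2, H, Add(Rational(-7, 3), H))) = Mul(-4, H, Add(Rational(-7, 3), H)))
Add(Mul(107, Add(Function('j')(9), 14)), 34861) = Add(Mul(107, Add(Mul(Rational(4, 3), 9, Add(7, Mul(-3, 9))), 14)), 34861) = Add(Mul(107, Add(Mul(Rational(4, 3), 9, Add(7, -27)), 14)), 34861) = Add(Mul(107, Add(Mul(Rational(4, 3), 9, -20), 14)), 34861) = Add(Mul(107, Add(-240, 14)), 34861) = Add(Mul(107, -226), 34861) = Add(-24182, 34861) = 10679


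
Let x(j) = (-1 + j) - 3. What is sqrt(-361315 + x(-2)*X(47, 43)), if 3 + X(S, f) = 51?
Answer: I*sqrt(361603) ≈ 601.33*I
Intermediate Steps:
X(S, f) = 48 (X(S, f) = -3 + 51 = 48)
x(j) = -4 + j
sqrt(-361315 + x(-2)*X(47, 43)) = sqrt(-361315 + (-4 - 2)*48) = sqrt(-361315 - 6*48) = sqrt(-361315 - 288) = sqrt(-361603) = I*sqrt(361603)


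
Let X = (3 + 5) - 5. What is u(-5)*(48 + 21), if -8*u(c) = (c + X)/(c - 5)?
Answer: -69/40 ≈ -1.7250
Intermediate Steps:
X = 3 (X = 8 - 5 = 3)
u(c) = -(3 + c)/(8*(-5 + c)) (u(c) = -(c + 3)/(8*(c - 5)) = -(3 + c)/(8*(-5 + c)))
u(-5)*(48 + 21) = ((-3 - 1*(-5))/(8*(-5 - 5)))*(48 + 21) = ((⅛)*(-3 + 5)/(-10))*69 = ((⅛)*(-⅒)*2)*69 = -1/40*69 = -69/40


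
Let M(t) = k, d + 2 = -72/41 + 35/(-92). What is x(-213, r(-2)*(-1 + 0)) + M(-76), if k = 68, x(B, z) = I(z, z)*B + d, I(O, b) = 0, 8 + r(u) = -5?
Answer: 240893/3772 ≈ 63.863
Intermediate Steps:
r(u) = -13 (r(u) = -8 - 5 = -13)
d = -15603/3772 (d = -2 + (-72/41 + 35/(-92)) = -2 + (-72*1/41 + 35*(-1/92)) = -2 + (-72/41 - 35/92) = -2 - 8059/3772 = -15603/3772 ≈ -4.1365)
x(B, z) = -15603/3772 (x(B, z) = 0*B - 15603/3772 = 0 - 15603/3772 = -15603/3772)
M(t) = 68
x(-213, r(-2)*(-1 + 0)) + M(-76) = -15603/3772 + 68 = 240893/3772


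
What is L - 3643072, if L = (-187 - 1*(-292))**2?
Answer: -3632047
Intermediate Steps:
L = 11025 (L = (-187 + 292)**2 = 105**2 = 11025)
L - 3643072 = 11025 - 3643072 = -3632047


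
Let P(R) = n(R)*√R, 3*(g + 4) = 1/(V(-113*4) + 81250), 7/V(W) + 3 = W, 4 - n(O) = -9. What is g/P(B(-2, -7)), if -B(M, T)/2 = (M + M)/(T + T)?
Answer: 63374923*I*√7/411937422 ≈ 0.40704*I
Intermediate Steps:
B(M, T) = -2*M/T (B(M, T) = -2*(M + M)/(T + T) = -2*2*M/(2*T) = -2*2*M*1/(2*T) = -2*M/T)
n(O) = 13 (n(O) = 4 - 1*(-9) = 4 + 9 = 13)
V(W) = 7/(-3 + W)
g = -63374923/15843747 (g = -4 + 1/(3*(7/(-3 - 113*4) + 81250)) = -4 + 1/(3*(7/(-3 - 452) + 81250)) = -4 + 1/(3*(7/(-455) + 81250)) = -4 + 1/(3*(7*(-1/455) + 81250)) = -4 + 1/(3*(-1/65 + 81250)) = -4 + 1/(3*(5281249/65)) = -4 + (⅓)*(65/5281249) = -4 + 65/15843747 = -63374923/15843747 ≈ -4.0000)
P(R) = 13*√R
g/P(B(-2, -7)) = -63374923*(-I/(26*√(-1/(-7))))/15843747 = -63374923*(-I*√7/26)/15843747 = -(-63374923)*I*√7/411937422 = 63374923*I*√7/411937422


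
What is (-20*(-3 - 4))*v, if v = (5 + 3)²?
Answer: 8960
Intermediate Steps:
v = 64 (v = 8² = 64)
(-20*(-3 - 4))*v = -20*(-3 - 4)*64 = -20*(-7)*64 = -10*(-14)*64 = 140*64 = 8960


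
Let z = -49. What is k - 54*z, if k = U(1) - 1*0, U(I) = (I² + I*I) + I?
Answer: 2649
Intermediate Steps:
U(I) = I + 2*I² (U(I) = (I² + I²) + I = 2*I² + I = I + 2*I²)
k = 3 (k = 1*(1 + 2*1) - 1*0 = 1*(1 + 2) + 0 = 1*3 + 0 = 3 + 0 = 3)
k - 54*z = 3 - 54*(-49) = 3 + 2646 = 2649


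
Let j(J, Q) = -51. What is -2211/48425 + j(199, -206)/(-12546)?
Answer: -495481/11912550 ≈ -0.041593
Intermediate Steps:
-2211/48425 + j(199, -206)/(-12546) = -2211/48425 - 51/(-12546) = -2211*1/48425 - 51*(-1/12546) = -2211/48425 + 1/246 = -495481/11912550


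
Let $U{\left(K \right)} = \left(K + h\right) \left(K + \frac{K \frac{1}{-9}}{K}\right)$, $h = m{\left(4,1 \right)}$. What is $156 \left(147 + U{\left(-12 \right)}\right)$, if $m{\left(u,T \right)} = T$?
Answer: $\frac{131144}{3} \approx 43715.0$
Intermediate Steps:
$h = 1$
$U{\left(K \right)} = \left(1 + K\right) \left(- \frac{1}{9} + K\right)$ ($U{\left(K \right)} = \left(K + 1\right) \left(K + \frac{K \frac{1}{-9}}{K}\right) = \left(1 + K\right) \left(K + \frac{K \left(- \frac{1}{9}\right)}{K}\right) = \left(1 + K\right) \left(K + \frac{\left(- \frac{1}{9}\right) K}{K}\right) = \left(1 + K\right) \left(K - \frac{1}{9}\right) = \left(1 + K\right) \left(- \frac{1}{9} + K\right)$)
$156 \left(147 + U{\left(-12 \right)}\right) = 156 \left(147 + \left(- \frac{1}{9} + \left(-12\right)^{2} + \frac{8}{9} \left(-12\right)\right)\right) = 156 \left(147 - - \frac{1199}{9}\right) = 156 \left(147 + \frac{1199}{9}\right) = 156 \cdot \frac{2522}{9} = \frac{131144}{3}$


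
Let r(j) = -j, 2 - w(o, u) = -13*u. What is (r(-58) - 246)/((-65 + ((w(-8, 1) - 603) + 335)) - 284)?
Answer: 94/301 ≈ 0.31229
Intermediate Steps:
w(o, u) = 2 + 13*u (w(o, u) = 2 - (-13)*u = 2 + 13*u)
(r(-58) - 246)/((-65 + ((w(-8, 1) - 603) + 335)) - 284) = (-1*(-58) - 246)/((-65 + (((2 + 13*1) - 603) + 335)) - 284) = (58 - 246)/((-65 + (((2 + 13) - 603) + 335)) - 284) = -188/((-65 + ((15 - 603) + 335)) - 284) = -188/((-65 + (-588 + 335)) - 284) = -188/((-65 - 253) - 284) = -188/(-318 - 284) = -188/(-602) = -188*(-1/602) = 94/301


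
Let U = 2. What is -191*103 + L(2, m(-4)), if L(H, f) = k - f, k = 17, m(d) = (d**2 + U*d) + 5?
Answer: -19669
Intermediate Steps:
m(d) = 5 + d**2 + 2*d (m(d) = (d**2 + 2*d) + 5 = 5 + d**2 + 2*d)
L(H, f) = 17 - f
-191*103 + L(2, m(-4)) = -191*103 + (17 - (5 + (-4)**2 + 2*(-4))) = -19673 + (17 - (5 + 16 - 8)) = -19673 + (17 - 1*13) = -19673 + (17 - 13) = -19673 + 4 = -19669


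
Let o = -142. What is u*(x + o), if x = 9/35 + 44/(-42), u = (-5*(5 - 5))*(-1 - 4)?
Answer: 0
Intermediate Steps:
u = 0 (u = -5*0*(-5) = 0*(-5) = 0)
x = -83/105 (x = 9*(1/35) + 44*(-1/42) = 9/35 - 22/21 = -83/105 ≈ -0.79048)
u*(x + o) = 0*(-83/105 - 142) = 0*(-14993/105) = 0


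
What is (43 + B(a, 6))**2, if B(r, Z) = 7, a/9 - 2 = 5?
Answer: 2500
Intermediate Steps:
a = 63 (a = 18 + 9*5 = 18 + 45 = 63)
(43 + B(a, 6))**2 = (43 + 7)**2 = 50**2 = 2500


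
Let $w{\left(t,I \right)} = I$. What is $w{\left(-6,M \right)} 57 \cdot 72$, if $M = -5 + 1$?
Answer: $-16416$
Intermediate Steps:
$M = -4$
$w{\left(-6,M \right)} 57 \cdot 72 = \left(-4\right) 57 \cdot 72 = \left(-228\right) 72 = -16416$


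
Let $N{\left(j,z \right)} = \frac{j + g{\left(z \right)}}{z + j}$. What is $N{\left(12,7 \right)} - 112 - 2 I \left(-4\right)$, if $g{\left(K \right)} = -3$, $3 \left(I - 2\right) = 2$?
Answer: $- \frac{136165}{57} \approx -2388.9$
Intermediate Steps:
$I = \frac{8}{3}$ ($I = 2 + \frac{1}{3} \cdot 2 = 2 + \frac{2}{3} = \frac{8}{3} \approx 2.6667$)
$N{\left(j,z \right)} = \frac{-3 + j}{j + z}$ ($N{\left(j,z \right)} = \frac{j - 3}{z + j} = \frac{-3 + j}{j + z}$)
$N{\left(12,7 \right)} - 112 - 2 I \left(-4\right) = \frac{-3 + 12}{12 + 7} - 112 \left(-2\right) \frac{8}{3} \left(-4\right) = \frac{1}{19} \cdot 9 - 112 \left(\left(- \frac{16}{3}\right) \left(-4\right)\right) = \frac{1}{19} \cdot 9 - \frac{7168}{3} = \frac{9}{19} - \frac{7168}{3} = - \frac{136165}{57}$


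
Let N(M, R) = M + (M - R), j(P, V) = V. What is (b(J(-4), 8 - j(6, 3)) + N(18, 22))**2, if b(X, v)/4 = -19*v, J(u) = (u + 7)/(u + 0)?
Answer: 133956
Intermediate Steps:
J(u) = (7 + u)/u
N(M, R) = -R + 2*M
b(X, v) = -76*v (b(X, v) = 4*(-19*v) = -76*v)
(b(J(-4), 8 - j(6, 3)) + N(18, 22))**2 = (-76*(8 - 1*3) + (-1*22 + 2*18))**2 = (-76*(8 - 3) + (-22 + 36))**2 = (-76*5 + 14)**2 = (-380 + 14)**2 = (-366)**2 = 133956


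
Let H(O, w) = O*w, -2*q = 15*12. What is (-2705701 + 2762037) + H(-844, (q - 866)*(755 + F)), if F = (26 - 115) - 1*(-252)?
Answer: 740757488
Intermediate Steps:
q = -90 (q = -15*12/2 = -½*180 = -90)
F = 163 (F = -89 + 252 = 163)
(-2705701 + 2762037) + H(-844, (q - 866)*(755 + F)) = (-2705701 + 2762037) - 844*(-90 - 866)*(755 + 163) = 56336 - (-806864)*918 = 56336 - 844*(-877608) = 56336 + 740701152 = 740757488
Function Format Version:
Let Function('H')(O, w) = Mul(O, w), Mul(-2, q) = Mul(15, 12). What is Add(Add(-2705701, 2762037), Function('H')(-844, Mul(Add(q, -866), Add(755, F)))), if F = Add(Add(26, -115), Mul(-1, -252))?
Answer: 740757488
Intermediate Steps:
q = -90 (q = Mul(Rational(-1, 2), Mul(15, 12)) = Mul(Rational(-1, 2), 180) = -90)
F = 163 (F = Add(-89, 252) = 163)
Add(Add(-2705701, 2762037), Function('H')(-844, Mul(Add(q, -866), Add(755, F)))) = Add(Add(-2705701, 2762037), Mul(-844, Mul(Add(-90, -866), Add(755, 163)))) = Add(56336, Mul(-844, Mul(-956, 918))) = Add(56336, Mul(-844, -877608)) = Add(56336, 740701152) = 740757488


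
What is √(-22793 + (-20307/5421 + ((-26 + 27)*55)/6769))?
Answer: I*√3410656943560669985/12231583 ≈ 150.99*I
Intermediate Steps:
√(-22793 + (-20307/5421 + ((-26 + 27)*55)/6769)) = √(-22793 + (-20307*1/5421 + (1*55)*(1/6769))) = √(-22793 + (-6769/1807 + 55*(1/6769))) = √(-22793 + (-6769/1807 + 55/6769)) = √(-22793 - 45719976/12231583) = √(-278840191295/12231583) = I*√3410656943560669985/12231583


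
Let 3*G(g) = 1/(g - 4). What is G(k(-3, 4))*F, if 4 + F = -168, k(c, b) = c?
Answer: 172/21 ≈ 8.1905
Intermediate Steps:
G(g) = 1/(3*(-4 + g)) (G(g) = 1/(3*(g - 4)) = 1/(3*(-4 + g)))
F = -172 (F = -4 - 168 = -172)
G(k(-3, 4))*F = (1/(3*(-4 - 3)))*(-172) = ((⅓)/(-7))*(-172) = ((⅓)*(-⅐))*(-172) = -1/21*(-172) = 172/21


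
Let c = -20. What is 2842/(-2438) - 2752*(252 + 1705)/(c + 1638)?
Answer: -3283711797/986171 ≈ -3329.8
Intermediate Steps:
2842/(-2438) - 2752*(252 + 1705)/(c + 1638) = 2842/(-2438) - 2752*(252 + 1705)/(-20 + 1638) = 2842*(-1/2438) - 2752/(1618/1957) = -1421/1219 - 2752/(1618*(1/1957)) = -1421/1219 - 2752/1618/1957 = -1421/1219 - 2752*1957/1618 = -1421/1219 - 2692832/809 = -3283711797/986171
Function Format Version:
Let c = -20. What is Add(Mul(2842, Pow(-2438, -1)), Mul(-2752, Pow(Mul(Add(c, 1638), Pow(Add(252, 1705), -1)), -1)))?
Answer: Rational(-3283711797, 986171) ≈ -3329.8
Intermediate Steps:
Add(Mul(2842, Pow(-2438, -1)), Mul(-2752, Pow(Mul(Add(c, 1638), Pow(Add(252, 1705), -1)), -1))) = Add(Mul(2842, Pow(-2438, -1)), Mul(-2752, Pow(Mul(Add(-20, 1638), Pow(Add(252, 1705), -1)), -1))) = Add(Mul(2842, Rational(-1, 2438)), Mul(-2752, Pow(Mul(1618, Pow(1957, -1)), -1))) = Add(Rational(-1421, 1219), Mul(-2752, Pow(Mul(1618, Rational(1, 1957)), -1))) = Add(Rational(-1421, 1219), Mul(-2752, Pow(Rational(1618, 1957), -1))) = Add(Rational(-1421, 1219), Mul(-2752, Rational(1957, 1618))) = Add(Rational(-1421, 1219), Rational(-2692832, 809)) = Rational(-3283711797, 986171)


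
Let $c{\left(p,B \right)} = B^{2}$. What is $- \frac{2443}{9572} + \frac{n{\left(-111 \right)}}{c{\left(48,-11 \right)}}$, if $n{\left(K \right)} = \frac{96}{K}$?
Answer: $- \frac{11243615}{42853844} \approx -0.26237$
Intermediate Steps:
$- \frac{2443}{9572} + \frac{n{\left(-111 \right)}}{c{\left(48,-11 \right)}} = - \frac{2443}{9572} + \frac{96 \frac{1}{-111}}{\left(-11\right)^{2}} = \left(-2443\right) \frac{1}{9572} + \frac{96 \left(- \frac{1}{111}\right)}{121} = - \frac{2443}{9572} - \frac{32}{4477} = - \frac{11243615}{42853844}$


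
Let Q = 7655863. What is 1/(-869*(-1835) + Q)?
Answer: 1/9250478 ≈ 1.0810e-7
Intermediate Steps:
1/(-869*(-1835) + Q) = 1/(-869*(-1835) + 7655863) = 1/(1594615 + 7655863) = 1/9250478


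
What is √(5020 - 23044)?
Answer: 2*I*√4506 ≈ 134.25*I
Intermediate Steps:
√(5020 - 23044) = √(-18024) = 2*I*√4506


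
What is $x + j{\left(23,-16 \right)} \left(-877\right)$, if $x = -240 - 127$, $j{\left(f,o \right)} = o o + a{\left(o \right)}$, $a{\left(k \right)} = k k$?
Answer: $-449391$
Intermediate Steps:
$a{\left(k \right)} = k^{2}$
$j{\left(f,o \right)} = 2 o^{2}$ ($j{\left(f,o \right)} = o o + o^{2} = o^{2} + o^{2} = 2 o^{2}$)
$x = -367$
$x + j{\left(23,-16 \right)} \left(-877\right) = -367 + 2 \left(-16\right)^{2} \left(-877\right) = -367 + 2 \cdot 256 \left(-877\right) = -367 + 512 \left(-877\right) = -367 - 449024 = -449391$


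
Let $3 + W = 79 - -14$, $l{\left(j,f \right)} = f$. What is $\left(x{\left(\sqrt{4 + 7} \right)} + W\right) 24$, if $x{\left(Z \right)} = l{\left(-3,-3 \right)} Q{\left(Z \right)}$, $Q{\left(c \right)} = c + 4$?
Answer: $1872 - 72 \sqrt{11} \approx 1633.2$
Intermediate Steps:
$Q{\left(c \right)} = 4 + c$
$W = 90$ ($W = -3 + \left(79 - -14\right) = -3 + \left(79 + 14\right) = -3 + 93 = 90$)
$x{\left(Z \right)} = -12 - 3 Z$ ($x{\left(Z \right)} = - 3 \left(4 + Z\right) = -12 - 3 Z$)
$\left(x{\left(\sqrt{4 + 7} \right)} + W\right) 24 = \left(\left(-12 - 3 \sqrt{4 + 7}\right) + 90\right) 24 = \left(\left(-12 - 3 \sqrt{11}\right) + 90\right) 24 = \left(78 - 3 \sqrt{11}\right) 24 = 1872 - 72 \sqrt{11}$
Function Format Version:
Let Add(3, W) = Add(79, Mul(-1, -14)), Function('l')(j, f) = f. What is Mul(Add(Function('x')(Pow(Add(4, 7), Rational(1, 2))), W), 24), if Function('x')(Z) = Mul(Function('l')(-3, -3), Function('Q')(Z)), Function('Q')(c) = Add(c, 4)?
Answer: Add(1872, Mul(-72, Pow(11, Rational(1, 2)))) ≈ 1633.2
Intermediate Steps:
Function('Q')(c) = Add(4, c)
W = 90 (W = Add(-3, Add(79, Mul(-1, -14))) = Add(-3, Add(79, 14)) = Add(-3, 93) = 90)
Function('x')(Z) = Add(-12, Mul(-3, Z)) (Function('x')(Z) = Mul(-3, Add(4, Z)) = Add(-12, Mul(-3, Z)))
Mul(Add(Function('x')(Pow(Add(4, 7), Rational(1, 2))), W), 24) = Mul(Add(Add(-12, Mul(-3, Pow(Add(4, 7), Rational(1, 2)))), 90), 24) = Mul(Add(Add(-12, Mul(-3, Pow(11, Rational(1, 2)))), 90), 24) = Mul(Add(78, Mul(-3, Pow(11, Rational(1, 2)))), 24) = Add(1872, Mul(-72, Pow(11, Rational(1, 2))))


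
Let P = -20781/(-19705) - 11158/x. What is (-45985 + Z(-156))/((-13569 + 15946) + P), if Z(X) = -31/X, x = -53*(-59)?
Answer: -442021335984515/22824359140752 ≈ -19.366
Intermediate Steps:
x = 3127
P = -154886203/61617535 (P = -20781/(-19705) - 11158/3127 = -20781*(-1/19705) - 11158*1/3127 = 20781/19705 - 11158/3127 = -154886203/61617535 ≈ -2.5137)
(-45985 + Z(-156))/((-13569 + 15946) + P) = (-45985 - 31/(-156))/((-13569 + 15946) - 154886203/61617535) = (-45985 - 31*(-1/156))/(2377 - 154886203/61617535) = (-45985 + 31/156)/(146309994492/61617535) = -7173629/156*61617535/146309994492 = -442021335984515/22824359140752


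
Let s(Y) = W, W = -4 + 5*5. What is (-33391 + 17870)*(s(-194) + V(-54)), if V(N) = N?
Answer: 512193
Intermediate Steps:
W = 21 (W = -4 + 25 = 21)
s(Y) = 21
(-33391 + 17870)*(s(-194) + V(-54)) = (-33391 + 17870)*(21 - 54) = -15521*(-33) = 512193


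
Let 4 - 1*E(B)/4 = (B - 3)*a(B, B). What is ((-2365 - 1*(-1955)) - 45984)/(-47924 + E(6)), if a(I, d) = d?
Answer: 23197/23990 ≈ 0.96694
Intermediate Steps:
E(B) = 16 - 4*B*(-3 + B) (E(B) = 16 - 4*(B - 3)*B = 16 - 4*(-3 + B)*B = 16 - 4*B*(-3 + B))
((-2365 - 1*(-1955)) - 45984)/(-47924 + E(6)) = ((-2365 - 1*(-1955)) - 45984)/(-47924 + (16 - 4*6² + 12*6)) = ((-2365 + 1955) - 45984)/(-47924 + (16 - 4*36 + 72)) = (-410 - 45984)/(-47924 + (16 - 144 + 72)) = -46394/(-47924 - 56) = -46394/(-47980) = -46394*(-1/47980) = 23197/23990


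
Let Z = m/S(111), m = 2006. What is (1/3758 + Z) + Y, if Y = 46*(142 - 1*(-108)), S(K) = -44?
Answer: 236751187/20669 ≈ 11454.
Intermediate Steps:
Z = -1003/22 (Z = 2006/(-44) = 2006*(-1/44) = -1003/22 ≈ -45.591)
Y = 11500 (Y = 46*(142 + 108) = 46*250 = 11500)
(1/3758 + Z) + Y = (1/3758 - 1003/22) + 11500 = -942313/20669 + 11500 = 236751187/20669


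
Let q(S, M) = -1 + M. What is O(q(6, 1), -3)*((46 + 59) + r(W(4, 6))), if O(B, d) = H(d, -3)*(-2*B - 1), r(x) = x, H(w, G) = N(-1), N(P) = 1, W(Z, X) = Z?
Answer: -109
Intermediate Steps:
H(w, G) = 1
O(B, d) = -1 - 2*B (O(B, d) = 1*(-2*B - 1) = 1*(-1 - 2*B) = -1 - 2*B)
O(q(6, 1), -3)*((46 + 59) + r(W(4, 6))) = (-1 - 2*(-1 + 1))*((46 + 59) + 4) = (-1 - 2*0)*(105 + 4) = (-1 + 0)*109 = -1*109 = -109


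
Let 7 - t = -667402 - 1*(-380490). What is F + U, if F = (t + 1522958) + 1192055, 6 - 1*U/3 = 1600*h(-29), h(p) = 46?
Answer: 2781150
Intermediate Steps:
t = 286919 (t = 7 - (-667402 - 1*(-380490)) = 7 - (-667402 + 380490) = 7 - 1*(-286912) = 7 + 286912 = 286919)
U = -220782 (U = 18 - 4800*46 = 18 - 3*73600 = 18 - 220800 = -220782)
F = 3001932 (F = (286919 + 1522958) + 1192055 = 1809877 + 1192055 = 3001932)
F + U = 3001932 - 220782 = 2781150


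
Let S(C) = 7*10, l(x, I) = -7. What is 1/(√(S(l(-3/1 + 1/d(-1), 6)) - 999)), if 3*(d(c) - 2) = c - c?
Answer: -I*√929/929 ≈ -0.032809*I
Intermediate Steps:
d(c) = 2 (d(c) = 2 + (c - c)/3 = 2 + (⅓)*0 = 2 + 0 = 2)
S(C) = 70
1/(√(S(l(-3/1 + 1/d(-1), 6)) - 999)) = 1/(√(70 - 999)) = 1/(√(-929)) = 1/(I*√929) = -I*√929/929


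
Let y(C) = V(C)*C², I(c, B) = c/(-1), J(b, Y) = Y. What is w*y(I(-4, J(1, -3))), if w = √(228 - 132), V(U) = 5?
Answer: 320*√6 ≈ 783.84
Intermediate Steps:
I(c, B) = -c (I(c, B) = c*(-1) = -c)
w = 4*√6 (w = √96 = 4*√6 ≈ 9.7980)
y(C) = 5*C²
w*y(I(-4, J(1, -3))) = (4*√6)*(5*(-1*(-4))²) = (4*√6)*(5*4²) = (4*√6)*(5*16) = (4*√6)*80 = 320*√6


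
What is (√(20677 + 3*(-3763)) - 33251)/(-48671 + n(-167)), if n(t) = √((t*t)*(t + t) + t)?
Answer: 1618359421/2378181334 - 48671*√2347/1189090667 - I*√21862523271/1189090667 + 33251*I*√9315093/2378181334 ≈ 0.67852 + 0.042549*I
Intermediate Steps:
n(t) = √(t + 2*t³) (n(t) = √(t²*(2*t) + t) = √(2*t³ + t) = √(t + 2*t³))
(√(20677 + 3*(-3763)) - 33251)/(-48671 + n(-167)) = (√(20677 + 3*(-3763)) - 33251)/(-48671 + √(-167 + 2*(-167)³)) = (√(20677 - 11289) - 33251)/(-48671 + √(-167 + 2*(-4657463))) = (√9388 - 33251)/(-48671 + √(-167 - 9314926)) = (2*√2347 - 33251)/(-48671 + √(-9315093)) = (-33251 + 2*√2347)/(-48671 + I*√9315093)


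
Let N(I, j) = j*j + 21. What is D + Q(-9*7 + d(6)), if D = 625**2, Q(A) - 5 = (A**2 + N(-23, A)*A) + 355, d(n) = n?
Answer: 207844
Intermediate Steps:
N(I, j) = 21 + j**2 (N(I, j) = j**2 + 21 = 21 + j**2)
Q(A) = 360 + A**2 + A*(21 + A**2) (Q(A) = 5 + ((A**2 + (21 + A**2)*A) + 355) = 5 + ((A**2 + A*(21 + A**2)) + 355) = 5 + (355 + A**2 + A*(21 + A**2)) = 360 + A**2 + A*(21 + A**2))
D = 390625
D + Q(-9*7 + d(6)) = 390625 + (360 + (-9*7 + 6)**2 + (-9*7 + 6)*(21 + (-9*7 + 6)**2)) = 390625 + (360 + (-63 + 6)**2 + (-63 + 6)*(21 + (-63 + 6)**2)) = 390625 + (360 + (-57)**2 - 57*(21 + (-57)**2)) = 390625 + (360 + 3249 - 57*(21 + 3249)) = 390625 + (360 + 3249 - 57*3270) = 390625 + (360 + 3249 - 186390) = 390625 - 182781 = 207844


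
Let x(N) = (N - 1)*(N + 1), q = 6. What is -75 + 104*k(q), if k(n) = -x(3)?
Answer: -907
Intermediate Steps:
x(N) = (1 + N)*(-1 + N) (x(N) = (-1 + N)*(1 + N) = (1 + N)*(-1 + N))
k(n) = -8 (k(n) = -(-1 + 3²) = -(-1 + 9) = -1*8 = -8)
-75 + 104*k(q) = -75 + 104*(-8) = -75 - 832 = -907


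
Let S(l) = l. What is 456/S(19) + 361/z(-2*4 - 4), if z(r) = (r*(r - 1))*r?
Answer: 44567/1872 ≈ 23.807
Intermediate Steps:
z(r) = r²*(-1 + r) (z(r) = (r*(-1 + r))*r = r²*(-1 + r))
456/S(19) + 361/z(-2*4 - 4) = 456/19 + 361/(((-2*4 - 4)²*(-1 + (-2*4 - 4)))) = 456*(1/19) + 361/(((-8 - 4)²*(-1 + (-8 - 4)))) = 24 + 361/(((-12)²*(-1 - 12))) = 24 + 361/((144*(-13))) = 24 + 361/(-1872) = 24 + 361*(-1/1872) = 24 - 361/1872 = 44567/1872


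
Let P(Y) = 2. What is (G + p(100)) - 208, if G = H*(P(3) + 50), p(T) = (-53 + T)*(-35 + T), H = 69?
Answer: 6435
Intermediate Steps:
G = 3588 (G = 69*(2 + 50) = 69*52 = 3588)
(G + p(100)) - 208 = (3588 + (1855 + 100**2 - 88*100)) - 208 = (3588 + (1855 + 10000 - 8800)) - 208 = (3588 + 3055) - 208 = 6643 - 208 = 6435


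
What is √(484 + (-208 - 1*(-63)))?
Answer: √339 ≈ 18.412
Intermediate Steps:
√(484 + (-208 - 1*(-63))) = √(484 + (-208 + 63)) = √(484 - 145) = √339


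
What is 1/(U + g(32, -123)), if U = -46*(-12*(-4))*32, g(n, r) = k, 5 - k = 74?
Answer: -1/70725 ≈ -1.4139e-5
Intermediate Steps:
k = -69 (k = 5 - 1*74 = 5 - 74 = -69)
g(n, r) = -69
U = -70656 (U = -46*48*32 = -2208*32 = -1*70656 = -70656)
1/(U + g(32, -123)) = 1/(-70656 - 69) = 1/(-70725) = -1/70725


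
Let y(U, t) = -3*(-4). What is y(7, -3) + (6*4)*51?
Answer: 1236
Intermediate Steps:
y(U, t) = 12
y(7, -3) + (6*4)*51 = 12 + (6*4)*51 = 12 + 24*51 = 12 + 1224 = 1236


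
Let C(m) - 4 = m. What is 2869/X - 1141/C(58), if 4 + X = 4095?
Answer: -4489953/253642 ≈ -17.702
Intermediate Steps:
X = 4091 (X = -4 + 4095 = 4091)
C(m) = 4 + m
2869/X - 1141/C(58) = 2869/4091 - 1141/(4 + 58) = 2869*(1/4091) - 1141/62 = 2869/4091 - 1141*1/62 = 2869/4091 - 1141/62 = -4489953/253642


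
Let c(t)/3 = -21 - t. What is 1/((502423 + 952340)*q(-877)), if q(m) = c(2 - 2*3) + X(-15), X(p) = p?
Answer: -1/96014358 ≈ -1.0415e-8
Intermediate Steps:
c(t) = -63 - 3*t (c(t) = 3*(-21 - t) = -63 - 3*t)
q(m) = -66 (q(m) = (-63 - 3*(2 - 2*3)) - 15 = (-63 - 3*(2 - 6)) - 15 = (-63 - 3*(-4)) - 15 = (-63 + 12) - 15 = -51 - 15 = -66)
1/((502423 + 952340)*q(-877)) = 1/((502423 + 952340)*(-66)) = -1/66/1454763 = (1/1454763)*(-1/66) = -1/96014358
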